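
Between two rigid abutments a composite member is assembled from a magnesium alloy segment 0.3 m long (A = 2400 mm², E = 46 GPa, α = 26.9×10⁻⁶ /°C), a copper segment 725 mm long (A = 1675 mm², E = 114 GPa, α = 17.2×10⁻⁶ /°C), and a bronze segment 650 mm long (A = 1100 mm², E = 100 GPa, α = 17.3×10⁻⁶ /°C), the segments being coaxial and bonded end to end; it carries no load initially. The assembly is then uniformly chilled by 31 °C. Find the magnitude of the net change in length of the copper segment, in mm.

If the supports were absent, the total length change would be Σ αᵢΔT Lᵢ = 26.9×10⁻⁶×31×300 + 17.2×10⁻⁶×31×725 + 17.3×10⁻⁶×31×650 = 0.9853 mm.
The rigid supports impose zero overall length change; the single axial force P common to all segments must satisfy P Σ Lᵢ/(AᵢEᵢ) = δ_free.
The series flexibility is Σ Lᵢ/(AᵢEᵢ) = 300/(2400×46×10³) + 725/(1675×114×10³) + 650/(1100×100×10³) = 1.242×10⁻⁵ mm/N.
P = 0.9853 / 1.242×10⁻⁵ = 79310 N = 79.31 kN, tensile.
For the copper segment, free thermal change = 17.2×10⁻⁶×31×725 = 0.3866 mm and elastic change from P = 79310×725/(1675×114×10³) = 0.3011 mm; these oppose, so the net change is 0.0854 mm (segment shortens).

|ΔL| ≈ 0.0854 mm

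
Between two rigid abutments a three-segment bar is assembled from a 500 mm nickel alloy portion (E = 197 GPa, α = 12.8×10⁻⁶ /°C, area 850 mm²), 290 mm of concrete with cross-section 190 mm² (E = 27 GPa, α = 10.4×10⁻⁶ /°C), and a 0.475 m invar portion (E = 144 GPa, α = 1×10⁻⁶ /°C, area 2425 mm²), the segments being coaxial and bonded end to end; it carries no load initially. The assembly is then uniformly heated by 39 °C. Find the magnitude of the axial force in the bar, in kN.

Free thermal expansion of the whole bar: Σ αᵢΔT Lᵢ = 12.8×10⁻⁶×39×500 + 10.4×10⁻⁶×39×290 + 1×10⁻⁶×39×475 = 0.3857 mm.
The walls prevent any net length change, so an axial force P (same in every segment) develops. Compatibility: P · Σ Lᵢ/(AᵢEᵢ) = δ_free.
The series flexibility is Σ Lᵢ/(AᵢEᵢ) = 500/(850×197×10³) + 290/(190×27×10³) + 475/(2425×144×10³) = 6.088×10⁻⁵ mm/N.
Hence P = δ_free / Σ(L/AE) = 0.3857/6.088×10⁻⁵ = 6.337 kN (compressive).

P ≈ 6.34 kN (compressive)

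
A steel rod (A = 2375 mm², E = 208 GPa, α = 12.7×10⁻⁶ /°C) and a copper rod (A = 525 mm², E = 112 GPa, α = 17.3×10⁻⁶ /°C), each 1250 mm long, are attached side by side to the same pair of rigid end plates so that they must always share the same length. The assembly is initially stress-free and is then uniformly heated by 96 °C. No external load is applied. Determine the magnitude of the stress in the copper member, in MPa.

The copper has the larger α, so on heating it would change length more than the steel if both were free. The rigid plates force a common final length, so the copper is put into compression and the steel into tension, with equal and opposite forces P (no external load).
Setting the final lengths equal and cancelling L: (α₁ − α₂)ΔT = P/(A₁E₁) + P/(A₂E₂).
|α₁ − α₂|·ΔT = 4.6×10⁻⁶ × 96 = 0.0004416.
1/(A₁E₁) + 1/(A₂E₂) = 1/(2375×208×10³) + 1/(525×112×10³) = 1.903×10⁻⁸ N⁻¹.
So P = 0.0004416 / 1.903×10⁻⁸ = 23.2 kN.
σ_{copper} = P/A₂ = 23200/525 = 44.2 MPa, compressive.

σ ≈ 44.2 MPa (compressive)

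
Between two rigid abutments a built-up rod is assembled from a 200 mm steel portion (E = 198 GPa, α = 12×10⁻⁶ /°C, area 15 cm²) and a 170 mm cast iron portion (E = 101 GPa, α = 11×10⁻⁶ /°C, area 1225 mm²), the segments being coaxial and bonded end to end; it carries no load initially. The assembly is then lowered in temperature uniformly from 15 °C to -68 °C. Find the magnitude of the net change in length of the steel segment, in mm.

If the supports were absent, the total length change would be Σ αᵢΔT Lᵢ = 12×10⁻⁶×83×200 + 11×10⁻⁶×83×170 = 0.3544 mm.
Since the ends are fixed, an axial force P builds up, equal in every segment, with P · Σ Lᵢ/(AᵢEᵢ) = δ_free.
The series flexibility is Σ Lᵢ/(AᵢEᵢ) = 200/(1500×198×10³) + 170/(1225×101×10³) = 2.047×10⁻⁶ mm/N.
P = 0.3544 / 2.047×10⁻⁶ = 173100 N = 173.1 kN, tensile.
For the steel segment, free thermal change = 12×10⁻⁶×83×200 = 0.1992 mm and elastic change from P = 173100×200/(1500×198×10³) = 0.1166 mm; these oppose, so the net change is 0.0826 mm (segment shortens).

|ΔL| ≈ 0.0826 mm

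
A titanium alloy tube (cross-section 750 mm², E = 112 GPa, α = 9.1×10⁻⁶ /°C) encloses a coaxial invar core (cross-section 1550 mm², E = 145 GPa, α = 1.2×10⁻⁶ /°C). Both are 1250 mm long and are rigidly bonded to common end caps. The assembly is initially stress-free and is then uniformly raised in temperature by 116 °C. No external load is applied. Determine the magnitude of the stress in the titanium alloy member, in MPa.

Equilibrium of a rigid end plate with no external load gives equal and opposite internal forces ±P in the two members. Since α_{titanium alloy} > α_{invar}, heating drives the titanium alloy into compression and the invar into tension.
Compatibility of the two members (thermal + elastic change equal): (α₁ − α₂)ΔT = P·[1/(A₁E₁) + 1/(A₂E₂)].
|α₁ − α₂|·ΔT = 7.9×10⁻⁶ × 116 = 0.0009164.
1/(A₁E₁) + 1/(A₂E₂) = 1/(750×112×10³) + 1/(1550×145×10³) = 1.635×10⁻⁸ N⁻¹.
P = 0.0009164 / 1.635×10⁻⁸ = 56030 N = 56.03 kN.
σ_{titanium alloy} = P/A₁ = 56030/750 = 74.71 MPa, compressive.

σ ≈ 74.7 MPa (compressive)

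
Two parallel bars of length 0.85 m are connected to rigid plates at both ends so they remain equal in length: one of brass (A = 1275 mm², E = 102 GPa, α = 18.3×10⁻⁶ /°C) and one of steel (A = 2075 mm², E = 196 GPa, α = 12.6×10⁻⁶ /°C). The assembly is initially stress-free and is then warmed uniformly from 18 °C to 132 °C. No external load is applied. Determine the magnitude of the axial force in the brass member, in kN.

Both members must finish at the same length. With the larger α, the brass tends to over-expand; the plates restrain it, putting the brass in compression and the steel in tension. With no external load the two internal forces are equal and opposite, magnitude P.
Compatibility of the two members (thermal + elastic change equal): (α₁ − α₂)ΔT = P·[1/(A₁E₁) + 1/(A₂E₂)].
|α₁ − α₂|·ΔT = 5.7×10⁻⁶ × 114 = 0.0006498.
1/(A₁E₁) + 1/(A₂E₂) = 1/(1275×102×10³) + 1/(2075×196×10³) = 1.015×10⁻⁸ N⁻¹.
So P = 0.0006498 / 1.015×10⁻⁸ = 64.03 kN.

P ≈ 64 kN (compressive in the brass)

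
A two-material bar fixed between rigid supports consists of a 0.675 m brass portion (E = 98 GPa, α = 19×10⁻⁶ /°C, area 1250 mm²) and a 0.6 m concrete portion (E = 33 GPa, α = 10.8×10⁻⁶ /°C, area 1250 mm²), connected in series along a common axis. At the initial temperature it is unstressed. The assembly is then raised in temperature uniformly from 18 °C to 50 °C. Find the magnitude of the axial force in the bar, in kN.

With the walls removed the bar would change length by δ_free = Σ αᵢΔT Lᵢ = 19×10⁻⁶×32×675 + 10.8×10⁻⁶×32×600 = 0.6178 mm.
Since the ends are fixed, an axial force P builds up, equal in every segment, with P · Σ Lᵢ/(AᵢEᵢ) = δ_free.
The series flexibility is Σ Lᵢ/(AᵢEᵢ) = 675/(1250×98×10³) + 600/(1250×33×10³) = 2.006×10⁻⁵ mm/N.
So P = 0.6178 / 2.006×10⁻⁵ = 30.8 kN, compressive.

P ≈ 30.8 kN (compressive)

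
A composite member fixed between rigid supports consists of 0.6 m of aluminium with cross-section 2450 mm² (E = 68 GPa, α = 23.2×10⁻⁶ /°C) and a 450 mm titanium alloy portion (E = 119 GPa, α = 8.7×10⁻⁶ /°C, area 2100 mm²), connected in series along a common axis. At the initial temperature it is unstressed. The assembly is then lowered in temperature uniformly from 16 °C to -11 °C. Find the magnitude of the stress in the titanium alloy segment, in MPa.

σ ≈ 42.4 MPa (tensile)

If the supports were absent, the total length change would be Σ αᵢΔT Lᵢ = 23.2×10⁻⁶×27×600 + 8.7×10⁻⁶×27×450 = 0.4815 mm.
Since the ends are fixed, an axial force P builds up, equal in every segment, with P · Σ Lᵢ/(AᵢEᵢ) = δ_free.
Σ Lᵢ/(AᵢEᵢ) = 600/(2450×68×10³) + 450/(2100×119×10³) = 5.402×10⁻⁶ mm/N.
So P = 0.4815 / 5.402×10⁻⁶ = 89.14 kN, tensile.
σ_{titanium alloy} = P / A = 89140 / 2100 = 42.45 MPa.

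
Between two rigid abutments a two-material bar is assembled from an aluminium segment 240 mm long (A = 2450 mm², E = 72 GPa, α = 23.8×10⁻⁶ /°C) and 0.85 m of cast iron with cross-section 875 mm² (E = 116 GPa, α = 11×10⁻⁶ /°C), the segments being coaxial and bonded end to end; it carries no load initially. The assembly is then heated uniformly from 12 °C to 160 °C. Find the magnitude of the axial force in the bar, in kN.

P ≈ 229 kN (compressive)

Free thermal expansion of the whole bar: Σ αᵢΔT Lᵢ = 23.8×10⁻⁶×148×240 + 11×10⁻⁶×148×850 = 2.229 mm.
The walls prevent any net length change, so an axial force P (same in every segment) develops. Compatibility: P · Σ Lᵢ/(AᵢEᵢ) = δ_free.
Σ Lᵢ/(AᵢEᵢ) = 240/(2450×72×10³) + 850/(875×116×10³) = 9.735×10⁻⁶ mm/N.
So P = 2.229 / 9.735×10⁻⁶ = 229 kN, compressive.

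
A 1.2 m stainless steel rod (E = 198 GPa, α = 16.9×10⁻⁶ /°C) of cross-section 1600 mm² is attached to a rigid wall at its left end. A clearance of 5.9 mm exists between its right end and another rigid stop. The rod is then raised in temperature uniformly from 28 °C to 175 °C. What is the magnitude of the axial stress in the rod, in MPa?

Unrestrained expansion: δ_free = αΔT L = 16.9×10⁻⁶ × 147 × 1200 = 2.981 mm.
This is smaller than the 5.9 mm clearance, so the rod expands freely without reaching the stop — the stress is zero.

σ ≈ 0 MPa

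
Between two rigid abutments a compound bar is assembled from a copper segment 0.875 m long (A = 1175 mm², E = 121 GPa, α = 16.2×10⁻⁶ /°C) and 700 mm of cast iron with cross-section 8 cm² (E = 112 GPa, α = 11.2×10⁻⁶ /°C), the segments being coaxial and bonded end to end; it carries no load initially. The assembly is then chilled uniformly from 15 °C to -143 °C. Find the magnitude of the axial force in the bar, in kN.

P ≈ 249 kN (tensile)

Free thermal contraction of the whole bar: Σ αᵢΔT Lᵢ = 16.2×10⁻⁶×158×875 + 11.2×10⁻⁶×158×700 = 3.478 mm.
The walls prevent any net length change, so an axial force P (same in every segment) develops. Compatibility: P · Σ Lᵢ/(AᵢEᵢ) = δ_free.
The series flexibility is Σ Lᵢ/(AᵢEᵢ) = 875/(1175×121×10³) + 700/(800×112×10³) = 1.397×10⁻⁵ mm/N.
P = 3.478 / 1.397×10⁻⁵ = 249000 N = 249 kN, tensile.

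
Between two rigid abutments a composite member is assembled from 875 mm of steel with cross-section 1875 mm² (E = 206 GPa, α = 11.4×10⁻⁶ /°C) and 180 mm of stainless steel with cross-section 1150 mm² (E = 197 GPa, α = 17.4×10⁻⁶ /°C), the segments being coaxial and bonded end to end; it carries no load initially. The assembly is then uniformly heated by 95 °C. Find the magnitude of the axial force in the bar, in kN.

Free thermal expansion of the whole bar: Σ αᵢΔT Lᵢ = 11.4×10⁻⁶×95×875 + 17.4×10⁻⁶×95×180 = 1.245 mm.
The rigid supports impose zero overall length change; the single axial force P common to all segments must satisfy P Σ Lᵢ/(AᵢEᵢ) = δ_free.
Σ Lᵢ/(AᵢEᵢ) = 875/(1875×206×10³) + 180/(1150×197×10³) = 3.06×10⁻⁶ mm/N.
So P = 1.245 / 3.06×10⁻⁶ = 406.9 kN, compressive.

P ≈ 407 kN (compressive)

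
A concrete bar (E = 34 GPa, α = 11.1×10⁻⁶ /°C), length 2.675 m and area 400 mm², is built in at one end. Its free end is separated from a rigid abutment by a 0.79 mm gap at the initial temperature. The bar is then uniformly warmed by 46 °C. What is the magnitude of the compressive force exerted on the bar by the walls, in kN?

Unrestrained expansion: δ_free = αΔT L = 11.1×10⁻⁶ × 46 × 2675 = 1.366 mm.
After closing the 0.79 mm clearance, 1.366 − 0.79 = 0.5759 mm of expansion remains to be suppressed by the wall.
That suppressed elongation corresponds to σ = E·Δ/L = 34×10³ × 0.5759/2675 = 7.319 MPa.
P = σA = 7.319 × 400 = 2.928 kN.

P ≈ 2.93 kN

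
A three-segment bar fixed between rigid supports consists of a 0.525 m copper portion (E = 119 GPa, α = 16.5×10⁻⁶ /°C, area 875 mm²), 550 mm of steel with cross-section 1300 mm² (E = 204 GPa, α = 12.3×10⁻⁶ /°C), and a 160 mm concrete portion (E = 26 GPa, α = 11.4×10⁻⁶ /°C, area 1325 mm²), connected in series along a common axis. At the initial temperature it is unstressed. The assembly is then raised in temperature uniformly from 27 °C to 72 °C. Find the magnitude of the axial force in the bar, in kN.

If the supports were absent, the total length change would be Σ αᵢΔT Lᵢ = 16.5×10⁻⁶×45×525 + 12.3×10⁻⁶×45×550 + 11.4×10⁻⁶×45×160 = 0.7763 mm.
Since the ends are fixed, an axial force P builds up, equal in every segment, with P · Σ Lᵢ/(AᵢEᵢ) = δ_free.
The series flexibility is Σ Lᵢ/(AᵢEᵢ) = 525/(875×119×10³) + 550/(1300×204×10³) + 160/(1325×26×10³) = 1.176×10⁻⁵ mm/N.
Hence P = δ_free / Σ(L/AE) = 0.7763/1.176×10⁻⁵ = 66.01 kN (compressive).

P ≈ 66 kN (compressive)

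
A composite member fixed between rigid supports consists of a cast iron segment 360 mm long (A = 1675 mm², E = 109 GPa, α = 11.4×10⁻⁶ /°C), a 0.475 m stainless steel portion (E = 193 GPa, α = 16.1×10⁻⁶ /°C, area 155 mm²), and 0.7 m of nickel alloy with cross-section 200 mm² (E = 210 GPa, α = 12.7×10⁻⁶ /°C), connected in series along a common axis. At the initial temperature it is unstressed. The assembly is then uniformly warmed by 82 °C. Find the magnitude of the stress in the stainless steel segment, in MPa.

Free thermal expansion of the whole bar: Σ αᵢΔT Lᵢ = 11.4×10⁻⁶×82×360 + 16.1×10⁻⁶×82×475 + 12.7×10⁻⁶×82×700 = 1.693 mm.
Since the ends are fixed, an axial force P builds up, equal in every segment, with P · Σ Lᵢ/(AᵢEᵢ) = δ_free.
Σ Lᵢ/(AᵢEᵢ) = 360/(1675×109×10³) + 475/(155×193×10³) + 700/(200×210×10³) = 3.452×10⁻⁵ mm/N.
P = 1.693 / 3.452×10⁻⁵ = 49040 N = 49.04 kN, compressive.
σ_{stainless steel} = P / A = 49040 / 155 = 316.4 MPa.

σ ≈ 316 MPa (compressive)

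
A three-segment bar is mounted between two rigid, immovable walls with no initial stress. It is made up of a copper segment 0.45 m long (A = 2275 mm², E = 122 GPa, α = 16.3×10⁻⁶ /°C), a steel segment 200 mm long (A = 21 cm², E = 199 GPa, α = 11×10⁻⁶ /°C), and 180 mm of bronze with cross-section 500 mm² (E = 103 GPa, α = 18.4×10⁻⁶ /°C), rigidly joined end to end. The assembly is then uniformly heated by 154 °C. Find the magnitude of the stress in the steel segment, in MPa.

Free thermal expansion of the whole bar: Σ αᵢΔT Lᵢ = 16.3×10⁻⁶×154×450 + 11×10⁻⁶×154×200 + 18.4×10⁻⁶×154×180 = 1.978 mm.
Since the ends are fixed, an axial force P builds up, equal in every segment, with P · Σ Lᵢ/(AᵢEᵢ) = δ_free.
Σ Lᵢ/(AᵢEᵢ) = 450/(2275×122×10³) + 200/(2100×199×10³) + 180/(500×103×10³) = 5.595×10⁻⁶ mm/N.
So P = 1.978 / 5.595×10⁻⁶ = 353.6 kN, compressive.
σ_{steel} = P / A = 353600 / 2100 = 168.4 MPa.

σ ≈ 168 MPa (compressive)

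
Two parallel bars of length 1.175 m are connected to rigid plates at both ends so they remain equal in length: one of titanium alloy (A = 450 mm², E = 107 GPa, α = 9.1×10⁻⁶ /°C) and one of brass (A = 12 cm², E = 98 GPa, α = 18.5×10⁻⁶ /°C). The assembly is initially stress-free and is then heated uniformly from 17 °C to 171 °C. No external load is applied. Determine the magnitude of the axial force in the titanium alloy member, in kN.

P ≈ 49.5 kN (tensile in the titanium alloy)

Both members must finish at the same length. With the larger α, the brass tends to over-expand; the plates restrain it, putting the brass in compression and the titanium alloy in tension. With no external load the two internal forces are equal and opposite, magnitude P.
Setting the final lengths equal and cancelling L: (α₁ − α₂)ΔT = P/(A₁E₁) + P/(A₂E₂).
|α₁ − α₂|·ΔT = 9.4×10⁻⁶ × 154 = 0.001448.
1/(A₁E₁) + 1/(A₂E₂) = 1/(450×107×10³) + 1/(1200×98×10³) = 2.927×10⁻⁸ N⁻¹.
So P = 0.001448 / 2.927×10⁻⁸ = 49.45 kN.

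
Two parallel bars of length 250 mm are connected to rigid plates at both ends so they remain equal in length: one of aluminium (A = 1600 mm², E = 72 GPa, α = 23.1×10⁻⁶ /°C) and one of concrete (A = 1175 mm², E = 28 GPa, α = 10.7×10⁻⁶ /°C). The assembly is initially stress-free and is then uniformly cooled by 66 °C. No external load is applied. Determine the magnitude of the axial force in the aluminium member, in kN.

Both members must finish at the same length. With the larger α, the aluminium tends to over-contract; the plates restrain it, putting the aluminium in tension and the concrete in compression. With no external load the two internal forces are equal and opposite, magnitude P.
Equating the net (thermal + elastic) strains gives |α₁ − α₂|·ΔT = P·[1/(A₁E₁) + 1/(A₂E₂)].
|α₁ − α₂|·ΔT = 12.4×10⁻⁶ × 66 = 0.0008184.
1/(A₁E₁) + 1/(A₂E₂) = 1/(1600×72×10³) + 1/(1175×28×10³) = 3.908×10⁻⁸ N⁻¹.
P = 0.0008184 / 3.908×10⁻⁸ = 20940 N = 20.94 kN.

P ≈ 20.9 kN (tensile in the aluminium)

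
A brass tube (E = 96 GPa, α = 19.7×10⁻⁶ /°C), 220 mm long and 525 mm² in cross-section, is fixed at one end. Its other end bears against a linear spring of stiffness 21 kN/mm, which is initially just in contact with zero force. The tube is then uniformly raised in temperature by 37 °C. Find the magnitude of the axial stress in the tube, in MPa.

If the spring were absent the tube would lengthen by αΔT L = 19.7×10⁻⁶ × 37 × 220 = 0.1604 mm.
With a force P in the spring, the elastic change of the tube is PL/(AE) and that of the spring is P/k; compatibility requires their sum to equal δ_free.
P [ L/(AE) + 1/k ] = δ_free → P [ 220/(525×96×10³) + 1/(21×10³) ] = 0.1604.
P = 0.1604 / 5.198×10⁻⁵ = 3085 N.
σ = P/A = 3085/525 = 5.876 MPa.

σ ≈ 5.88 MPa (compressive)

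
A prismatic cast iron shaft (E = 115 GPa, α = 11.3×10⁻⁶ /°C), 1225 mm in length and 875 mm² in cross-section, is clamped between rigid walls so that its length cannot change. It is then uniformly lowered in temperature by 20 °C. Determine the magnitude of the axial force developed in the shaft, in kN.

The ends cannot move, so σ = EαΔT = 115×10³ × 11.3×10⁻⁶ × 20 = 25.99 MPa.
P = AEαΔT = 875 × 115×10³ × 11.3×10⁻⁶ × 20 = 22.74 kN (tensile).

P ≈ 22.7 kN (tensile)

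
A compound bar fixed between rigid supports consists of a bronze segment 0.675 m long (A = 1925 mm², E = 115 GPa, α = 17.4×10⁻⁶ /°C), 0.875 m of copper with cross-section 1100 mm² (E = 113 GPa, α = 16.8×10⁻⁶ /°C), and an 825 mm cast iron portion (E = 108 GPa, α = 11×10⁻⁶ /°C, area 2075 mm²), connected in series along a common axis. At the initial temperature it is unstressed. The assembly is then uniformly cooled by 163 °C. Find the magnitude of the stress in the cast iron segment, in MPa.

Free thermal contraction of the whole bar: Σ αᵢΔT Lᵢ = 17.4×10⁻⁶×163×675 + 16.8×10⁻⁶×163×875 + 11×10⁻⁶×163×825 = 5.79 mm.
The rigid supports impose zero overall length change; the single axial force P common to all segments must satisfy P Σ Lᵢ/(AᵢEᵢ) = δ_free.
The series flexibility is Σ Lᵢ/(AᵢEᵢ) = 675/(1925×115×10³) + 875/(1100×113×10³) + 825/(2075×108×10³) = 1.377×10⁻⁵ mm/N.
Hence P = δ_free / Σ(L/AE) = 5.79/1.377×10⁻⁵ = 420.5 kN (tensile).
σ_{cast iron} = P / A = 420500 / 2075 = 202.6 MPa.

σ ≈ 203 MPa (tensile)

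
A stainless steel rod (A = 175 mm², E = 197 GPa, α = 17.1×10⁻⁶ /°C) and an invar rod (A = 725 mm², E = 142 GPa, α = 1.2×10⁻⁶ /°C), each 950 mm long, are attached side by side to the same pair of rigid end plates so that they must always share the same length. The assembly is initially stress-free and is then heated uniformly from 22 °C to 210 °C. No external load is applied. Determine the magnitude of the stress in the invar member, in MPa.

σ ≈ 106 MPa (tensile)

Equilibrium of a rigid end plate with no external load gives equal and opposite internal forces ±P in the two members. Since α_{stainless steel} > α_{invar}, heating drives the stainless steel into compression and the invar into tension.
Equating the net (thermal + elastic) strains gives |α₁ − α₂|·ΔT = P·[1/(A₁E₁) + 1/(A₂E₂)].
|α₁ − α₂|·ΔT = 15.9×10⁻⁶ × 188 = 0.002989.
1/(A₁E₁) + 1/(A₂E₂) = 1/(175×197×10³) + 1/(725×142×10³) = 3.872×10⁻⁸ N⁻¹.
So P = 0.002989 / 3.872×10⁻⁸ = 77.2 kN.
σ_{invar} = P/A₂ = 77200/725 = 106.5 MPa, tensile.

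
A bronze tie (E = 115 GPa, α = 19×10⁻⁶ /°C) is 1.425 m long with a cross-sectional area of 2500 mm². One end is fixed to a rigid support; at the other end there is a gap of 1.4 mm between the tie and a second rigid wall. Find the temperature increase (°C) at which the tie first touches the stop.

Contact occurs when the free expansion equals the gap: αΔT L = 1.4 mm.
ΔT = 1.4 / (19×10⁻⁶ × 1425) = 51.71 °C.

ΔT ≈ 51.7 °C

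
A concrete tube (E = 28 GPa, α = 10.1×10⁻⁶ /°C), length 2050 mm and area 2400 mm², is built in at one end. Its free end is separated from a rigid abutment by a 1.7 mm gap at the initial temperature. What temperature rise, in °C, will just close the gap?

The gap closes when αΔT L = 1.7 mm, since the tube is still unstressed at that instant.
ΔT = 1.7 / (10.1×10⁻⁶ × 2050) = 82.11 °C.

ΔT ≈ 82.1 °C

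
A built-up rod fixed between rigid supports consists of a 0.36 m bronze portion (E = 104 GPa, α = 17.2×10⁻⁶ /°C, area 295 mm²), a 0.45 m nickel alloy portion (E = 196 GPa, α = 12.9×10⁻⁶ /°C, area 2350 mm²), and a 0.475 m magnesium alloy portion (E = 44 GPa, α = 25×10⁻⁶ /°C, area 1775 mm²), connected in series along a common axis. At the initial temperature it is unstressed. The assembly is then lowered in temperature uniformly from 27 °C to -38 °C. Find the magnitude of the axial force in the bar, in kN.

If the supports were absent, the total length change would be Σ αᵢΔT Lᵢ = 17.2×10⁻⁶×65×360 + 12.9×10⁻⁶×65×450 + 25×10⁻⁶×65×475 = 1.552 mm.
The walls prevent any net length change, so an axial force P (same in every segment) develops. Compatibility: P · Σ Lᵢ/(AᵢEᵢ) = δ_free.
Σ Lᵢ/(AᵢEᵢ) = 360/(295×104×10³) + 450/(2350×196×10³) + 475/(1775×44×10³) = 1.879×10⁻⁵ mm/N.
So P = 1.552 / 1.879×10⁻⁵ = 82.57 kN, tensile.

P ≈ 82.6 kN (tensile)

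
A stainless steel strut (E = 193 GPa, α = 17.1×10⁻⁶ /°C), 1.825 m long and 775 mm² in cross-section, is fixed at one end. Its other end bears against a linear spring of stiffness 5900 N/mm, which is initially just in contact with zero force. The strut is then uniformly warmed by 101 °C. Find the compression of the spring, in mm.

δ ≈ 2.94 mm

Free thermal expansion: δ_free = αΔT L = 17.1×10⁻⁶ × 101 × 1825 = 3.152 mm.
With a force P in the spring, the elastic change of the strut is PL/(AE) and that of the spring is P/k; compatibility requires their sum to equal δ_free.
P [ L/(AE) + 1/k ] = δ_free → P [ 1825/(775×193×10³) + 1/(5900) ] = 3.152.
P = 3.152 / 0.0001817 = 17350 N.
Spring compression = P/k = 17350/(5900) = 2.94 mm.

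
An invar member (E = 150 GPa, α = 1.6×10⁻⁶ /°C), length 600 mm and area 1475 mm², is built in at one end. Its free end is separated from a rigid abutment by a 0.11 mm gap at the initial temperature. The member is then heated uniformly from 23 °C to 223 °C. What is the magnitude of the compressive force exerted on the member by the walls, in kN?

Unrestrained expansion: δ_free = αΔT L = 1.6×10⁻⁶ × 200 × 600 = 0.192 mm.
This exceeds the 0.11 mm gap, so the wall pushes back. The portion of expansion that must be recovered elastically is δ_free − gap = 0.192 − 0.11 = 0.082 mm.
So σ = E(δ_free − g)/L = 150×10³ × 0.082/600 = 20.5 MPa.
P = σA = 20.5 × 1475 = 30.24 kN.

P ≈ 30.2 kN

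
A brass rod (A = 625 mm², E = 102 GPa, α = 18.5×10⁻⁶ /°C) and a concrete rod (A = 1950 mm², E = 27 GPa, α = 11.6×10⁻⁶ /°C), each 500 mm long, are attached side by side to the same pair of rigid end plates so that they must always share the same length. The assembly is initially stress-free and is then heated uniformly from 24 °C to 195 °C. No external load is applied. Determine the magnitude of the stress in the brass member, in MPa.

σ ≈ 54.4 MPa (compressive)

Both members must finish at the same length. With the larger α, the brass tends to over-expand; the plates restrain it, putting the brass in compression and the concrete in tension. With no external load the two internal forces are equal and opposite, magnitude P.
Setting the final lengths equal and cancelling L: (α₁ − α₂)ΔT = P/(A₁E₁) + P/(A₂E₂).
|α₁ − α₂|·ΔT = 6.9×10⁻⁶ × 171 = 0.00118.
1/(A₁E₁) + 1/(A₂E₂) = 1/(625×102×10³) + 1/(1950×27×10³) = 3.468×10⁻⁸ N⁻¹.
So P = 0.00118 / 3.468×10⁻⁸ = 34.02 kN.
σ_{brass} = P/A₁ = 34020/625 = 54.44 MPa, compressive.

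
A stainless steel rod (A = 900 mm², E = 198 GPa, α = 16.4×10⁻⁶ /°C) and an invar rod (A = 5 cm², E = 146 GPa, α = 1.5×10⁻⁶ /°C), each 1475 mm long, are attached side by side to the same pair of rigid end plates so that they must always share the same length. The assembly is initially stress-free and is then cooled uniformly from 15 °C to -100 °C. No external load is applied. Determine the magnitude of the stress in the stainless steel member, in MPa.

Equilibrium of a rigid end plate with no external load gives equal and opposite internal forces ±P in the two members. Since α_{stainless steel} > α_{invar}, cooling drives the stainless steel into tension and the invar into compression.
Equating the net (thermal + elastic) strains gives |α₁ − α₂|·ΔT = P·[1/(A₁E₁) + 1/(A₂E₂)].
|α₁ − α₂|·ΔT = 14.9×10⁻⁶ × 115 = 0.001713.
1/(A₁E₁) + 1/(A₂E₂) = 1/(900×198×10³) + 1/(500×146×10³) = 1.931×10⁻⁸ N⁻¹.
P = 0.001713 / 1.931×10⁻⁸ = 88740 N = 88.74 kN.
σ_{stainless steel} = P/A₁ = 88740/900 = 98.59 MPa, tensile.

σ ≈ 98.6 MPa (tensile)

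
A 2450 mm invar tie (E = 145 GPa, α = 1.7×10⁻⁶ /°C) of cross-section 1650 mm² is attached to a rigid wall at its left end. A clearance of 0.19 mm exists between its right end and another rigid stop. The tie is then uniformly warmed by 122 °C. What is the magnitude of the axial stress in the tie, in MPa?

Free thermal elongation = αΔT L = 1.7×10⁻⁶ × 122 × 2450 = 0.5081 mm.
The gap closes (δ_free > 0.19 mm) and the wall then resists a further 0.5081 − 0.19 = 0.3181 mm of expansion.
So σ = E(δ_free − g)/L = 145×10³ × 0.3181/2450 = 18.83 MPa.

σ ≈ 18.8 MPa (compressive)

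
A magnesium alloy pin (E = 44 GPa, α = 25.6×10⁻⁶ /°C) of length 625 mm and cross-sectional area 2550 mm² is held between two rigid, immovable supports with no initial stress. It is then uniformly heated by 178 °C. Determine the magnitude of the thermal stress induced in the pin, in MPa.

With length fixed, the mechanical strain must cancel the thermal strain αΔT = 25.6×10⁻⁶ × 178 = 4556.8×10⁻⁶.
Hence σ = E·αΔT = 44×10³ × 4556.8×10⁻⁶ = 200.5 MPa, compressive.

σ ≈ 200 MPa (compressive)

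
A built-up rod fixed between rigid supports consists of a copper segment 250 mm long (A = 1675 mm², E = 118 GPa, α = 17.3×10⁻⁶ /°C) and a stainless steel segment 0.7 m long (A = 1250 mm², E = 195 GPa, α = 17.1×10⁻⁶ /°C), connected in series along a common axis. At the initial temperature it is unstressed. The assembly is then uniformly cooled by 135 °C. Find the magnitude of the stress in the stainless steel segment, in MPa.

Free thermal contraction of the whole bar: Σ αᵢΔT Lᵢ = 17.3×10⁻⁶×135×250 + 17.1×10⁻⁶×135×700 = 2.2 mm.
Since the ends are fixed, an axial force P builds up, equal in every segment, with P · Σ Lᵢ/(AᵢEᵢ) = δ_free.
Σ Lᵢ/(AᵢEᵢ) = 250/(1675×118×10³) + 700/(1250×195×10³) = 4.137×10⁻⁶ mm/N.
P = 2.2 / 4.137×10⁻⁶ = 531800 N = 531.8 kN, tensile.
σ_{stainless steel} = P / A = 531800 / 1250 = 425.4 MPa.

σ ≈ 425 MPa (tensile)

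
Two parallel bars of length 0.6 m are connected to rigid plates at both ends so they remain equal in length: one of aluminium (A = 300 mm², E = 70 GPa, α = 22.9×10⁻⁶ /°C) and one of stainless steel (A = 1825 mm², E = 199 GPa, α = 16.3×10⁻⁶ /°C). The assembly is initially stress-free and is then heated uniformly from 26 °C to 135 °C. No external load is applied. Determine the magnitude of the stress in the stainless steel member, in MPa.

The aluminium has the larger α, so on heating it would change length more than the stainless steel if both were free. The rigid plates force a common final length, so the aluminium is put into compression and the stainless steel into tension, with equal and opposite forces P (no external load).
Setting the final lengths equal and cancelling L: (α₁ − α₂)ΔT = P/(A₁E₁) + P/(A₂E₂).
|α₁ − α₂|·ΔT = 6.6×10⁻⁶ × 109 = 0.0007194.
1/(A₁E₁) + 1/(A₂E₂) = 1/(300×70×10³) + 1/(1825×199×10³) = 5.037×10⁻⁸ N⁻¹.
So P = 0.0007194 / 5.037×10⁻⁸ = 14.28 kN.
σ_{stainless steel} = P/A₂ = 14280/1825 = 7.826 MPa, tensile.

σ ≈ 7.83 MPa (tensile)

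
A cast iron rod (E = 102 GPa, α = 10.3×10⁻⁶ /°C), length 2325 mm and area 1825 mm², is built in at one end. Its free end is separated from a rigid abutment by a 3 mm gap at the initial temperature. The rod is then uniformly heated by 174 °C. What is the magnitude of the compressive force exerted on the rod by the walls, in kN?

P ≈ 93.4 kN

Free thermal elongation = αΔT L = 10.3×10⁻⁶ × 174 × 2325 = 4.167 mm.
After closing the 3 mm clearance, 4.167 − 3 = 1.167 mm of expansion remains to be suppressed by the wall.
So σ = E(δ_free − g)/L = 102×10³ × 1.167/2325 = 51.19 MPa.
Force on the wall = σA = 51.19 × 1825 mm² = 93.42 kN.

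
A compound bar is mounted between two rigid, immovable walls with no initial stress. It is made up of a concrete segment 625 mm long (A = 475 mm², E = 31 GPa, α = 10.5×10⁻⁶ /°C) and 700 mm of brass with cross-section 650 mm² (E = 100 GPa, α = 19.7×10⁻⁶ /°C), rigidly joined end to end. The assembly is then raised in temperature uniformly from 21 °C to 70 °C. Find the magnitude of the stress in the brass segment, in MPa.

With the walls removed the bar would change length by δ_free = Σ αᵢΔT Lᵢ = 10.5×10⁻⁶×49×625 + 19.7×10⁻⁶×49×700 = 0.9973 mm.
The rigid supports impose zero overall length change; the single axial force P common to all segments must satisfy P Σ Lᵢ/(AᵢEᵢ) = δ_free.
Σ Lᵢ/(AᵢEᵢ) = 625/(475×31×10³) + 700/(650×100×10³) = 5.321×10⁻⁵ mm/N.
So P = 0.9973 / 5.321×10⁻⁵ = 18.74 kN, compressive.
σ_{brass} = P / A = 18740 / 650 = 28.83 MPa.

σ ≈ 28.8 MPa (compressive)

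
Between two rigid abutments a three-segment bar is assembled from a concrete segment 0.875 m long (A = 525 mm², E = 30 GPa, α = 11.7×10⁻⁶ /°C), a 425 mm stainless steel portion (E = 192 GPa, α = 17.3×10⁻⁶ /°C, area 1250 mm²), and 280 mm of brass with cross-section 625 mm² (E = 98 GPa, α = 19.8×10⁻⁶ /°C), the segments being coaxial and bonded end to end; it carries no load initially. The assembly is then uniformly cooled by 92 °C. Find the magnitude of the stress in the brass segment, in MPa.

Free thermal contraction of the whole bar: Σ αᵢΔT Lᵢ = 11.7×10⁻⁶×92×875 + 17.3×10⁻⁶×92×425 + 19.8×10⁻⁶×92×280 = 2.128 mm.
The walls prevent any net length change, so an axial force P (same in every segment) develops. Compatibility: P · Σ Lᵢ/(AᵢEᵢ) = δ_free.
Σ Lᵢ/(AᵢEᵢ) = 875/(525×30×10³) + 425/(1250×192×10³) + 280/(625×98×10³) = 6.19×10⁻⁵ mm/N.
Hence P = δ_free / Σ(L/AE) = 2.128/6.19×10⁻⁵ = 34.38 kN (tensile).
σ_{brass} = P / A = 34380 / 625 = 55.02 MPa.

σ ≈ 55 MPa (tensile)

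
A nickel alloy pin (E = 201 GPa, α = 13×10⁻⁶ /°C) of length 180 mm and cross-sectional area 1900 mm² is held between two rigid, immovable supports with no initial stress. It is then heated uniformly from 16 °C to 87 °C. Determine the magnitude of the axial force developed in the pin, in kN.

P ≈ 352 kN (compressive)

Full restraint means ε = 0, so the stress is σ = EαΔT = 201×10³ × 13×10⁻⁶ × 71 = 185.5 MPa.
P = AEαΔT = 1900 × 201×10³ × 13×10⁻⁶ × 71 = 352.5 kN (compressive).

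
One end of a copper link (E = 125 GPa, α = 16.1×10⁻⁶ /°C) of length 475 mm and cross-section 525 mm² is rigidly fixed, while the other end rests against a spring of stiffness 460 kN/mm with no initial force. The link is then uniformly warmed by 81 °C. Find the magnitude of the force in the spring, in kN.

Free thermal expansion: δ_free = αΔT L = 16.1×10⁻⁶ × 81 × 475 = 0.6194 mm.
With a force P in the spring, the elastic change of the link is PL/(AE) and that of the spring is P/k; compatibility requires their sum to equal δ_free.
P [ L/(AE) + 1/k ] = δ_free → P [ 475/(525×125×10³) + 1/(460×10³) ] = 0.6194.
P = 0.6194 / 9.412×10⁻⁶ = 65810 N.

P ≈ 65.8 kN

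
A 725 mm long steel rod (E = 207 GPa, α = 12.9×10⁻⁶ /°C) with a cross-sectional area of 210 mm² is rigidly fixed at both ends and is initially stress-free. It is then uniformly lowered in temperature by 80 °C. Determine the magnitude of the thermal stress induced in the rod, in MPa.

The supports are rigid, so the total axial strain is zero. The restrained thermal strain is ε = αΔT = 12.9×10⁻⁶ × 80 = 1032×10⁻⁶.
Hence σ = E·αΔT = 207×10³ × 1032×10⁻⁶ = 213.6 MPa, tensile.

σ ≈ 214 MPa (tensile)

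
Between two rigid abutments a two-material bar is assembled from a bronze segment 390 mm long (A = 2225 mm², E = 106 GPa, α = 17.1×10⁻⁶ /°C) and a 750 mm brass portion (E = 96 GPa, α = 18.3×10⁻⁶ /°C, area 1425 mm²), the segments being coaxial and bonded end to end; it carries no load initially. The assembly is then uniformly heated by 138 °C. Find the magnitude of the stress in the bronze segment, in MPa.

If the supports were absent, the total length change would be Σ αᵢΔT Lᵢ = 17.1×10⁻⁶×138×390 + 18.3×10⁻⁶×138×750 = 2.814 mm.
The walls prevent any net length change, so an axial force P (same in every segment) develops. Compatibility: P · Σ Lᵢ/(AᵢEᵢ) = δ_free.
The series flexibility is Σ Lᵢ/(AᵢEᵢ) = 390/(2225×106×10³) + 750/(1425×96×10³) = 7.136×10⁻⁶ mm/N.
So P = 2.814 / 7.136×10⁻⁶ = 394.4 kN, compressive.
σ_{bronze} = P / A = 394400 / 2225 = 177.3 MPa.

σ ≈ 177 MPa (compressive)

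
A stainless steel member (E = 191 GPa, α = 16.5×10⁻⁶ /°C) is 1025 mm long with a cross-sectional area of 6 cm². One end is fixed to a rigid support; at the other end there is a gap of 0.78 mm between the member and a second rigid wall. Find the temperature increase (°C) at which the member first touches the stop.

ΔT ≈ 46.1 °C

Contact occurs when the free expansion equals the gap: αΔT L = 0.78 mm.
So ΔT = g/(αL) = 0.78/(16.5×10⁻⁶ × 1025) = 46.12 °C.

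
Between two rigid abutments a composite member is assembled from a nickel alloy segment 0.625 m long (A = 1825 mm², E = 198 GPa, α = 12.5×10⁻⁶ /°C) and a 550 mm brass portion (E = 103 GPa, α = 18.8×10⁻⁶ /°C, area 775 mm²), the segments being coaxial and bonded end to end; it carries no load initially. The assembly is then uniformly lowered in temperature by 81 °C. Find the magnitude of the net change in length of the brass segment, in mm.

|ΔL| ≈ 0.338 mm

If the supports were absent, the total length change would be Σ αᵢΔT Lᵢ = 12.5×10⁻⁶×81×625 + 18.8×10⁻⁶×81×550 = 1.47 mm.
The rigid supports impose zero overall length change; the single axial force P common to all segments must satisfy P Σ Lᵢ/(AᵢEᵢ) = δ_free.
The series flexibility is Σ Lᵢ/(AᵢEᵢ) = 625/(1825×198×10³) + 550/(775×103×10³) = 8.62×10⁻⁶ mm/N.
P = 1.47 / 8.62×10⁻⁶ = 170600 N = 170.6 kN, tensile.
For the brass segment, free thermal change = 18.8×10⁻⁶×81×550 = 0.8375 mm and elastic change from P = 170600×550/(775×103×10³) = 1.175 mm; these oppose, so the net change is 0.338 mm (segment lengthens).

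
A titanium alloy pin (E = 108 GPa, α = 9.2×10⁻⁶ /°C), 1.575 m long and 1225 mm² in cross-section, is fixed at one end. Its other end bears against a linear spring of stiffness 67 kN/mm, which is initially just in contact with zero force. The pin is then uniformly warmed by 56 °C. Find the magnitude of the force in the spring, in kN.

If the spring were absent the pin would lengthen by αΔT L = 9.2×10⁻⁶ × 56 × 1575 = 0.8114 mm.
With a force P in the spring, the elastic change of the pin is PL/(AE) and that of the spring is P/k; compatibility requires their sum to equal δ_free.
So P = δ_free / [L/(AE) + 1/k] = 0.8114 / [ 1575/(1225×108×10³) + 1/(67×10³) ].
P = 0.8114 / 2.683×10⁻⁵ = 30240 N.

P ≈ 30.2 kN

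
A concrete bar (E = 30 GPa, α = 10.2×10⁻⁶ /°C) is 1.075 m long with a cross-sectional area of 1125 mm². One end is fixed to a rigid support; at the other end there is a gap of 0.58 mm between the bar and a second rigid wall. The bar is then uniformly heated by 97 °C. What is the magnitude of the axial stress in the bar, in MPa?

σ ≈ 13.5 MPa (compressive)

If the wall were absent the bar would grow by αΔT L = 10.2×10⁻⁶ × 97 × 1075 = 1.064 mm.
The gap closes (δ_free > 0.58 mm) and the wall then resists a further 1.064 − 0.58 = 0.4836 mm of expansion.
So σ = E(δ_free − g)/L = 30×10³ × 0.4836/1075 = 13.5 MPa.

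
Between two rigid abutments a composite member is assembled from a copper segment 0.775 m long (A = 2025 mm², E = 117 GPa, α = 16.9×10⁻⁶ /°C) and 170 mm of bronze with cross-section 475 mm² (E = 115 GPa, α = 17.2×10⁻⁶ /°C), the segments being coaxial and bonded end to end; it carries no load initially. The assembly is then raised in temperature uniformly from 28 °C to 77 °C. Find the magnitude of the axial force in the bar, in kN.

P ≈ 123 kN (compressive)

If the supports were absent, the total length change would be Σ αᵢΔT Lᵢ = 16.9×10⁻⁶×49×775 + 17.2×10⁻⁶×49×170 = 0.7851 mm.
The walls prevent any net length change, so an axial force P (same in every segment) develops. Compatibility: P · Σ Lᵢ/(AᵢEᵢ) = δ_free.
Σ Lᵢ/(AᵢEᵢ) = 775/(2025×117×10³) + 170/(475×115×10³) = 6.383×10⁻⁶ mm/N.
P = 0.7851 / 6.383×10⁻⁶ = 123000 N = 123 kN, compressive.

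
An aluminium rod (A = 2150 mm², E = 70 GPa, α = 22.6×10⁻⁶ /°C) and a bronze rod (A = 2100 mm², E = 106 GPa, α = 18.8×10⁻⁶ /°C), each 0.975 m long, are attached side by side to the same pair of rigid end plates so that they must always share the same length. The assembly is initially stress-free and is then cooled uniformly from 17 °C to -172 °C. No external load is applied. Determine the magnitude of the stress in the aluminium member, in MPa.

σ ≈ 30 MPa (tensile)

The aluminium has the larger α, so on cooling it would change length more than the bronze if both were free. The rigid plates force a common final length, so the aluminium is put into tension and the bronze into compression, with equal and opposite forces P (no external load).
Compatibility of the two members (thermal + elastic change equal): (α₁ − α₂)ΔT = P·[1/(A₁E₁) + 1/(A₂E₂)].
|α₁ − α₂|·ΔT = 3.8×10⁻⁶ × 189 = 0.0007182.
1/(A₁E₁) + 1/(A₂E₂) = 1/(2150×70×10³) + 1/(2100×106×10³) = 1.114×10⁻⁸ N⁻¹.
So P = 0.0007182 / 1.114×10⁻⁸ = 64.49 kN.
σ_{aluminium} = P/A₁ = 64490/2150 = 29.99 MPa, tensile.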